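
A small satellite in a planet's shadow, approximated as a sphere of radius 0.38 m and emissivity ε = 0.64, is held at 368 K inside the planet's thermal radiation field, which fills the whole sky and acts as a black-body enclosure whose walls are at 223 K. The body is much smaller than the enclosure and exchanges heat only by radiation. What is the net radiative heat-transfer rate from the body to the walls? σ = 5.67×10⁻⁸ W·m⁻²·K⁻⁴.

For a small grey body in a large enclosure: P_net = εσA(T_body⁴ − T_wall⁴).
A = 4πr² = 1.815 m²; T_body⁴ − T_wall⁴ = 1.834×10¹⁰ − 2.473×10⁹ = 1.587×10¹⁰ K⁴.
|P_net| = 0.64·5.67×10⁻⁸·1.815·1.587×10¹⁰.

P_net ≈ 1040 W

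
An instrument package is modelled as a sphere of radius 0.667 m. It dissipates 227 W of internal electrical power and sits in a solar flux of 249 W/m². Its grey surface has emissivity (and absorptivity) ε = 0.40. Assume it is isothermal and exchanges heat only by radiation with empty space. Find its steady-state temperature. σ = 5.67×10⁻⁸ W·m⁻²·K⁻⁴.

At steady state, absorbed solar power + internal power = radiated power.
Absorbed: α·S·A_cross = 0.40·249·1.398 = 139.2 W (cross-section πr²).
Total input = 139.2 + 227 = 366.2 W.
Radiated: εσ·A_surf·T⁴ with A_surf = 4πr² = 5.591 m².
T⁴ = 366.2/(0.40·5.67×10⁻⁸·5.591) = 2.888×10⁹ K⁴.

T ≈ 232 K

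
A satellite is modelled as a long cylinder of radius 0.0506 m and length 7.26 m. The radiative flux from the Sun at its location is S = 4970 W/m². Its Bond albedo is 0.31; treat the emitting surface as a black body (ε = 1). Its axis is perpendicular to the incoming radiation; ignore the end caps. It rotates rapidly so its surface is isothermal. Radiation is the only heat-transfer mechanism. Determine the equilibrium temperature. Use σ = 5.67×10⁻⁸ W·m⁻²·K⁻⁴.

At equilibrium, absorbed power = emitted power.
Absorbing cross-section = 2rL = 0.7347 m²; emitting surface = 2πrL = 2.308 m² (ratio π).
(1−a)S·A_cross = εσ·A_surf·T⁴  ⇒  T⁴ = (1−a)S/(πσ).
T⁴ = 0.690·4970/(π·5.67×10⁻⁸) = 1.925×10¹⁰ K⁴.
T = (1.925×10¹⁰)^(1/4).

T ≈ 372 K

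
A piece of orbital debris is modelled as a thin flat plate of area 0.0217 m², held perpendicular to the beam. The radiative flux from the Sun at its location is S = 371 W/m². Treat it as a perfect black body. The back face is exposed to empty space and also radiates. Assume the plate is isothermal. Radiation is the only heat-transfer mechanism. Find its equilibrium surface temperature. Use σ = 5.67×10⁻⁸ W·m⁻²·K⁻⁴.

T ≈ 239 K

At equilibrium, absorbed power = emitted power.
Absorbing cross-section = A = 0.02170 m²; emitting surface = 2A = 0.04340 m² (ratio 2).
S·A_cross = εσ·A_surf·T⁴  ⇒  T⁴ = S/(2σ).
T⁴ = 1.00·371/(2·5.67×10⁻⁸) = 3.272×10⁹ K⁴.
T = (3.272×10⁹)^(1/4).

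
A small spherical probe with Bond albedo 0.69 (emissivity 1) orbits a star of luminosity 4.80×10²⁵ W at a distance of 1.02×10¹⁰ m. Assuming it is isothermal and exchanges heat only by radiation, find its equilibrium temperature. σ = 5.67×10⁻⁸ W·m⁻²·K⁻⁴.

T ≈ 473 K

First find the stellar flux at distance d: S = L/(4πd²) = 4.80×10²⁵/(4π·(1.02×10¹⁰)²) = 36710 W/m².
For an isothermal sphere, absorbed (1−a)S·πr² = emitted σ·4πr²·T⁴, so T⁴ = (1−a)S/(4σ).
T⁴ = 0.310·36710/(4·5.67×10⁻⁸) = 5.018×10¹⁰ K⁴.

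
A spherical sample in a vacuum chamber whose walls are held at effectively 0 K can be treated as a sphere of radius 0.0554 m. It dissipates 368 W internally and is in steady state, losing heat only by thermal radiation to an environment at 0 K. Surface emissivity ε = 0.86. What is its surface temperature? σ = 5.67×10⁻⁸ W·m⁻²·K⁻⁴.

Steady state: internal power = radiated power, P = εσA T⁴.
Radiating area A = 4πr² = 0.03857 m².
T⁴ = P/(εσA) = 368/(0.86·5.67×10⁻⁸·0.03857) = 1.957×10¹¹ K⁴.
T = (1.957×10¹¹)^(1/4).

T ≈ 665 K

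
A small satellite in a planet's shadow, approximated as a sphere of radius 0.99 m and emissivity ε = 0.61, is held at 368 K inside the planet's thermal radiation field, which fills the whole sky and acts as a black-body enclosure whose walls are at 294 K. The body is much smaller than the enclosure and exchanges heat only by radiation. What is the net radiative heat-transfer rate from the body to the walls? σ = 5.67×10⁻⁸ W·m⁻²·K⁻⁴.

P_net ≈ 4630 W

For a small grey body in a large enclosure: P_net = εσA(T_body⁴ − T_wall⁴).
A = 4πr² = 12.32 m²; T_body⁴ − T_wall⁴ = 1.834×10¹⁰ − 7.471×10⁹ = 1.087×10¹⁰ K⁴.
|P_net| = 0.61·5.67×10⁻⁸·12.32·1.087×10¹⁰.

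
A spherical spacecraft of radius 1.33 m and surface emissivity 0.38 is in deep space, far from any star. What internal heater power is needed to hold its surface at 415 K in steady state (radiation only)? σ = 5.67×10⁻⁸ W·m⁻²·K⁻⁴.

P = εσ·4πr²·T⁴.
4πr² = 22.23 m²; T⁴ = 2.966×10¹⁰ K⁴.
P = 0.38·5.67×10⁻⁸·22.23·2.966×10¹⁰.

P ≈ 14200 W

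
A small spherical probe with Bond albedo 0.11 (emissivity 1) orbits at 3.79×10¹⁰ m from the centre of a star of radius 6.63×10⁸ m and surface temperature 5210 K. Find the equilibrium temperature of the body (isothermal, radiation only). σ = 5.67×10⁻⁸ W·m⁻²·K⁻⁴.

T ≈ 473 K

The star's surface emits σT_*⁴; at distance d the flux is S = σT_*⁴(R_*/d)².
S = 5.67×10⁻⁸·(5210)⁴·(6.63×10⁸/3.79×10¹⁰)² = 12780 W/m².
For an isothermal sphere T⁴ = (1−a)S/(4σ) = 5.017×10¹⁰ K⁴.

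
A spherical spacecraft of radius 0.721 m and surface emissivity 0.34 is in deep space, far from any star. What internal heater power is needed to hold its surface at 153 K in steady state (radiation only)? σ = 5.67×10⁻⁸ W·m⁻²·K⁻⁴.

P ≈ 69.0 W

P = εσ·4πr²·T⁴.
4πr² = 6.533 m²; T⁴ = 5.480×10⁸ K⁴.
P = 0.34·5.67×10⁻⁸·6.533·5.480×10⁸.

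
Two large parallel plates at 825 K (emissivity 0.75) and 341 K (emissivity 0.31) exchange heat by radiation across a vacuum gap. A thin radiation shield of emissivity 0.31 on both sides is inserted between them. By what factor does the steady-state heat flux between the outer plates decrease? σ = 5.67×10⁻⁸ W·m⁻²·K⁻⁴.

factor ≈ 2.53

Without shield: q₀ = σΔ(T⁴)/(1/ε₁+1/ε₂−1) with denominator 3.559.
With shield the two gaps are in series; the resistances add: (1/ε₁+1/ε_s−1)+(1/ε_s+1/ε₂−1) = 3.559+5.452 = 9.011.
Heat-flux ratio q₀/q = 9.011/3.559.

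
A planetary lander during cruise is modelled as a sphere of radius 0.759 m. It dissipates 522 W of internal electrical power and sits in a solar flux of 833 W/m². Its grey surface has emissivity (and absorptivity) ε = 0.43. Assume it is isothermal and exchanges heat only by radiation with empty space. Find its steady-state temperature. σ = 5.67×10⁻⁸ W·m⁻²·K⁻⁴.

At steady state, absorbed solar power + internal power = radiated power.
Absorbed: α·S·A_cross = 0.43·833·1.810 = 648.3 W (cross-section πr²).
Total input = 648.3 + 522 = 1170 W.
Radiated: εσ·A_surf·T⁴ with A_surf = 4πr² = 7.239 m².
T⁴ = 1170/(0.43·5.67×10⁻⁸·7.239) = 6.630×10⁹ K⁴.

T ≈ 285 K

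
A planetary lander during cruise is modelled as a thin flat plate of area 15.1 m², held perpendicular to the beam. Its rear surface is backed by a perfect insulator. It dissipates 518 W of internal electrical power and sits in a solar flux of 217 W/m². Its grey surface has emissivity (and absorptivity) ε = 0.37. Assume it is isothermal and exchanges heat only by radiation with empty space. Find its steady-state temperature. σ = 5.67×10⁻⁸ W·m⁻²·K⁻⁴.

At steady state, absorbed solar power + internal power = radiated power.
Absorbed: α·S·A_cross = 0.37·217·15.10 = 1212 W (cross-section A).
Total input = 1212 + 518 = 1730 W.
Radiated: εσ·A_surf·T⁴ with A_surf = A = 15.10 m².
T⁴ = 1730/(0.37·5.67×10⁻⁸·15.10) = 5.462×10⁹ K⁴.

T ≈ 272 K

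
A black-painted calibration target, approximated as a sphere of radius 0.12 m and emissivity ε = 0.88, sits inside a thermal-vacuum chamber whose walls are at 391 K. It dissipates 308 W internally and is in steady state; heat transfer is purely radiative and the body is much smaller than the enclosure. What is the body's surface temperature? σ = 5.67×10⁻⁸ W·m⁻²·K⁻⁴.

T ≈ 490 K

For a small grey body in a large enclosure, net radiated power = εσA(T⁴ − T_w⁴).
Steady state: P = εσA(T⁴ − T_w⁴) with A = 4πr² = 0.1810 m².
T⁴ = P/(εσA) + T_w⁴ = 308/(0.88·5.67×10⁻⁸·0.1810) + (391)⁴
    = 3.411×10¹⁰ + 2.337×10¹⁰ = 5.749×10¹⁰ K⁴.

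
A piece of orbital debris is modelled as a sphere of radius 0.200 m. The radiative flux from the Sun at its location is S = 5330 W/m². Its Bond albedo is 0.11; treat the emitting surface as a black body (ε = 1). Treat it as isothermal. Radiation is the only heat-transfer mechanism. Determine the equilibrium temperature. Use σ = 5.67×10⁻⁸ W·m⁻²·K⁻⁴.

At equilibrium, absorbed power = emitted power.
Absorbing cross-section = πr² = 0.1257 m²; emitting surface = 4πr² = 0.5027 m² (ratio 4).
(1−a)S·A_cross = εσ·A_surf·T⁴  ⇒  T⁴ = (1−a)S/(4σ).
T⁴ = 0.890·5330/(4·5.67×10⁻⁸) = 2.092×10¹⁰ K⁴.
T = (2.092×10¹⁰)^(1/4).

T ≈ 380 K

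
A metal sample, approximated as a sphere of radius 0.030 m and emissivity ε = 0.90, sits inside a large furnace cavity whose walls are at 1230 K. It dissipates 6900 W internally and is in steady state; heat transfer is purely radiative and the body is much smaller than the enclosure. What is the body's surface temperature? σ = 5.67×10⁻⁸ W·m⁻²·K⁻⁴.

T ≈ 1940 K

For a small grey body in a large enclosure, net radiated power = εσA(T⁴ − T_w⁴).
Steady state: P = εσA(T⁴ − T_w⁴) with A = 4πr² = 0.01131 m².
T⁴ = P/(εσA) + T_w⁴ = 6900/(0.90·5.67×10⁻⁸·0.01131) + (1230)⁴
    = 1.196×10¹³ + 2.289×10¹² = 1.424×10¹³ K⁴.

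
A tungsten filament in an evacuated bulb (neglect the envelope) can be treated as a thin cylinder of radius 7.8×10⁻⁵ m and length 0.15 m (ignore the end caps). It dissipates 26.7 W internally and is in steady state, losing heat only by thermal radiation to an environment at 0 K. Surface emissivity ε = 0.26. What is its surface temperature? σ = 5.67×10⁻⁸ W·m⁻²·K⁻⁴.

T ≈ 2230 K

Steady state: internal power = radiated power, P = εσA T⁴.
Radiating area A = 2πrL = 7.351×10⁻⁵ m².
T⁴ = P/(εσA) = 26.7/(0.26·5.67×10⁻⁸·7.351×10⁻⁵) = 2.464×10¹³ K⁴.
T = (2.464×10¹³)^(1/4).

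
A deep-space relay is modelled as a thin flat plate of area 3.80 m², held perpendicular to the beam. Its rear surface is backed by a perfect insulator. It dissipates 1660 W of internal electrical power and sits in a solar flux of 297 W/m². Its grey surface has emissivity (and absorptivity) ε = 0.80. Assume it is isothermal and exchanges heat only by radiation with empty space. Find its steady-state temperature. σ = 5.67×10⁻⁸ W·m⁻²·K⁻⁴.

At steady state, absorbed solar power + internal power = radiated power.
Absorbed: α·S·A_cross = 0.80·297·3.800 = 902.9 W (cross-section A).
Total input = 902.9 + 1660 = 2563 W.
Radiated: εσ·A_surf·T⁴ with A_surf = A = 3.800 m².
T⁴ = 2563/(0.80·5.67×10⁻⁸·3.800) = 1.487×10¹⁰ K⁴.

T ≈ 349 K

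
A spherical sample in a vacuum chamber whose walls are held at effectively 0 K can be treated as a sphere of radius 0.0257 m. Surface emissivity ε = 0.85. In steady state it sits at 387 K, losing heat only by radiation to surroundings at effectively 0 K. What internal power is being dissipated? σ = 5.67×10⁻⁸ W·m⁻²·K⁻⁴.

P ≈ 8.97 W

Steady state: P = εσA T⁴.
A = 4πr² = 0.008300 m²; T⁴ = (387)⁴ = 2.243×10¹⁰ K⁴.
P = 0.85 × 5.67×10⁻⁸ × 0.008300 × 2.243×10¹⁰.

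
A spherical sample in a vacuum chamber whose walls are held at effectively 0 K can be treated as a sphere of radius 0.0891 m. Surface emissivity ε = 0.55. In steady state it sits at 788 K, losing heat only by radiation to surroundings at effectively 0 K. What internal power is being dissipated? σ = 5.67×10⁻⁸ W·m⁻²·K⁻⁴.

P ≈ 1200 W

Steady state: P = εσA T⁴.
A = 4πr² = 0.09976 m²; T⁴ = (788)⁴ = 3.856×10¹¹ K⁴.
P = 0.55 × 5.67×10⁻⁸ × 0.09976 × 3.856×10¹¹.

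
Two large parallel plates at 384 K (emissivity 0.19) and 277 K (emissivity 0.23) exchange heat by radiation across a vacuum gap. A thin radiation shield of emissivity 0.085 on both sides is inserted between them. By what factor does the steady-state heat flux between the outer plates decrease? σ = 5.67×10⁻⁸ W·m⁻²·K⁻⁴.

factor ≈ 3.62

Without shield: q₀ = σΔ(T⁴)/(1/ε₁+1/ε₂−1) with denominator 8.611.
With shield the two gaps are in series; the resistances add: (1/ε₁+1/ε_s−1)+(1/ε_s+1/ε₂−1) = 16.03+15.11 = 31.14.
Heat-flux ratio q₀/q = 31.14/8.611.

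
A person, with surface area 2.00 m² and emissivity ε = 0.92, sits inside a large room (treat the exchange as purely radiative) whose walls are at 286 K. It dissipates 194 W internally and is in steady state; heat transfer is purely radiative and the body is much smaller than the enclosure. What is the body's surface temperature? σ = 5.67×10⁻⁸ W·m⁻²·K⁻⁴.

For a small grey body in a large enclosure, net radiated power = εσA(T⁴ − T_w⁴).
Steady state: P = εσA(T⁴ − T_w⁴) with A = 2.00 m².
T⁴ = P/(εσA) + T_w⁴ = 194/(0.92·5.67×10⁻⁸·2.000) + (286)⁴
    = 1.860×10⁹ + 6.691×10⁹ = 8.550×10⁹ K⁴.

T ≈ 304 K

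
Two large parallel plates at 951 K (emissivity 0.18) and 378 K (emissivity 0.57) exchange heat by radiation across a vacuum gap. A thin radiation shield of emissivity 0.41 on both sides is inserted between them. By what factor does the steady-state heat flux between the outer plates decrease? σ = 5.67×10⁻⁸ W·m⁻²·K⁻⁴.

Without shield: q₀ = σΔ(T⁴)/(1/ε₁+1/ε₂−1) with denominator 6.310.
With shield the two gaps are in series; the resistances add: (1/ε₁+1/ε_s−1)+(1/ε_s+1/ε₂−1) = 6.995+3.193 = 10.19.
Heat-flux ratio q₀/q = 10.19/6.310.

factor ≈ 1.61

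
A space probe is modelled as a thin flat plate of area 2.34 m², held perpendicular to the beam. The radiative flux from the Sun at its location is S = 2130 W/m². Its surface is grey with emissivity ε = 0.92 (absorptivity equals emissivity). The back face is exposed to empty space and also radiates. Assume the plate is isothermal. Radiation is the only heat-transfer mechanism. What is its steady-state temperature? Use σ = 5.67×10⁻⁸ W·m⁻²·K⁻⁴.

At equilibrium, absorbed power = emitted power.
Absorbing cross-section = A = 2.340 m²; emitting surface = 2A = 4.680 m² (ratio 2).
εS·A_cross = εσ·A_surf·T⁴  ⇒  T⁴ = S/(2σ)   (ε cancels).
T⁴ = 2130/(2·5.67×10⁻⁸) = 1.878×10¹⁰ K⁴.
T = (1.878×10¹⁰)^(1/4).

T ≈ 370 K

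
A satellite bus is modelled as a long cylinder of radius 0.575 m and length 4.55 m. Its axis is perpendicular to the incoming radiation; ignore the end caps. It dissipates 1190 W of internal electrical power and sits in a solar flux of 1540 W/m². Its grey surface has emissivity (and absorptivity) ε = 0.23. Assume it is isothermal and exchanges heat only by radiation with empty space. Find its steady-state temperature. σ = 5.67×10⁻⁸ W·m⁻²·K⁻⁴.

At steady state, absorbed solar power + internal power = radiated power.
Absorbed: α·S·A_cross = 0.23·1540·5.232 = 1853 W (cross-section 2rL).
Total input = 1853 + 1190 = 3043 W.
Radiated: εσ·A_surf·T⁴ with A_surf = 2πrL = 16.44 m².
T⁴ = 3043/(0.23·5.67×10⁻⁸·16.44) = 1.420×10¹⁰ K⁴.

T ≈ 345 K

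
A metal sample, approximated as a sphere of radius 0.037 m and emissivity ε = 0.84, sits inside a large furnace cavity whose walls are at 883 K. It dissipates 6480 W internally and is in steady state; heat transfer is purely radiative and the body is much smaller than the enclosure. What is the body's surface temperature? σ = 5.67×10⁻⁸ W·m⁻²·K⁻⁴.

For a small grey body in a large enclosure, net radiated power = εσA(T⁴ − T_w⁴).
Steady state: P = εσA(T⁴ − T_w⁴) with A = 4πr² = 0.01720 m².
T⁴ = P/(εσA) + T_w⁴ = 6480/(0.84·5.67×10⁻⁸·0.01720) + (883)⁴
    = 7.909×10¹² + 6.079×10¹¹ = 8.517×10¹² K⁴.

T ≈ 1710 K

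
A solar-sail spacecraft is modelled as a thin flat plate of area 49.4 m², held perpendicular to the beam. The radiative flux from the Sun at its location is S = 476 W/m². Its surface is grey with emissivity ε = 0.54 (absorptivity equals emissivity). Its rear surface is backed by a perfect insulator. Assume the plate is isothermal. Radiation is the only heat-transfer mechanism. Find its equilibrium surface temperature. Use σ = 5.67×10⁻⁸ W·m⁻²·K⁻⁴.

T ≈ 303 K

At equilibrium, absorbed power = emitted power.
Absorbing cross-section = A = 49.40 m²; emitting surface = A = 49.40 m² (ratio 1).
εS·A_cross = εσ·A_surf·T⁴  ⇒  T⁴ = S/(1σ)   (ε cancels).
T⁴ = 476/(1·5.67×10⁻⁸) = 8.395×10⁹ K⁴.
T = (8.395×10⁹)^(1/4).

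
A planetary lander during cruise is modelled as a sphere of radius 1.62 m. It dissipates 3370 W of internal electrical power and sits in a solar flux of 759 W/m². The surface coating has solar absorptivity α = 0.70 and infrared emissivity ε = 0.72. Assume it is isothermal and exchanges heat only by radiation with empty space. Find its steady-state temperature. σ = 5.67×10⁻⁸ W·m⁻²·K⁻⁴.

T ≈ 275 K

At steady state, absorbed solar power + internal power = radiated power.
Absorbed: α·S·A_cross = 0.70·759·8.245 = 4380 W (cross-section πr²).
Total input = 4380 + 3370 = 7750 W.
Radiated: εσ·A_surf·T⁴ with A_surf = 4πr² = 32.98 m².
T⁴ = 7750/(0.72·5.67×10⁻⁸·32.98) = 5.757×10⁹ K⁴.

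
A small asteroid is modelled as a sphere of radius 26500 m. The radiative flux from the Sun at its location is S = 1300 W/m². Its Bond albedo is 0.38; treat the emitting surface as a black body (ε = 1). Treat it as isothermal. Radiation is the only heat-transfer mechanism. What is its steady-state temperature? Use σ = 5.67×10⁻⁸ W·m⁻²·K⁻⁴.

T ≈ 244 K

At equilibrium, absorbed power = emitted power.
Absorbing cross-section = πr² = 2.206×10⁹ m²; emitting surface = 4πr² = 8.825×10⁹ m² (ratio 4).
(1−a)S·A_cross = εσ·A_surf·T⁴  ⇒  T⁴ = (1−a)S/(4σ).
T⁴ = 0.620·1300/(4·5.67×10⁻⁸) = 3.554×10⁹ K⁴.
T = (3.554×10⁹)^(1/4).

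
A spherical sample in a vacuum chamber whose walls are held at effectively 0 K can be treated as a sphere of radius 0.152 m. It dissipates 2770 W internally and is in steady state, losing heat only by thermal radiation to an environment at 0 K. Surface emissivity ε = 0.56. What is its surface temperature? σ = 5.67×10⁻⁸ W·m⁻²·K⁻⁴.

T ≈ 740 K

Steady state: internal power = radiated power, P = εσA T⁴.
Radiating area A = 4πr² = 0.2903 m².
T⁴ = P/(εσA) = 2770/(0.56·5.67×10⁻⁸·0.2903) = 3.005×10¹¹ K⁴.
T = (3.005×10¹¹)^(1/4).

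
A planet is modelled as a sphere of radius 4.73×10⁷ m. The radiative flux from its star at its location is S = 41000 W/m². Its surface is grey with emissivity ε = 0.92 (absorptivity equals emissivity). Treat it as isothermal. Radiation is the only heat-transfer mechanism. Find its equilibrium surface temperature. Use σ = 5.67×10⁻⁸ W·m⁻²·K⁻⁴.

T ≈ 652 K

At equilibrium, absorbed power = emitted power.
Absorbing cross-section = πr² = 7.029×10¹⁵ m²; emitting surface = 4πr² = 2.811×10¹⁶ m² (ratio 4).
εS·A_cross = εσ·A_surf·T⁴  ⇒  T⁴ = S/(4σ)   (ε cancels).
T⁴ = 41000/(4·5.67×10⁻⁸) = 1.808×10¹¹ K⁴.
T = (1.808×10¹¹)^(1/4).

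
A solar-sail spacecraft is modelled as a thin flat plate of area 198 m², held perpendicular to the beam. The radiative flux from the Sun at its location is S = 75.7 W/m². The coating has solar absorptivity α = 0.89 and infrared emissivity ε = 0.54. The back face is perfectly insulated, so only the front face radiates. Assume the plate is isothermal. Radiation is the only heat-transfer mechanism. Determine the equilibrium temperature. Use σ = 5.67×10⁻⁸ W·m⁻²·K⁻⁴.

T ≈ 217 K

At equilibrium, absorbed power = emitted power.
Absorbing cross-section = A = 198.0 m²; emitting surface = A = 198.0 m² (ratio 1).
αS·A_cross = εσ·A_surf·T⁴  ⇒  T⁴ = αS/(ε·1σ).
T⁴ = 0.890·75.7/(0.54·1·5.67×10⁻⁸) = 2.200×10⁹ K⁴.
T = (2.200×10⁹)^(1/4).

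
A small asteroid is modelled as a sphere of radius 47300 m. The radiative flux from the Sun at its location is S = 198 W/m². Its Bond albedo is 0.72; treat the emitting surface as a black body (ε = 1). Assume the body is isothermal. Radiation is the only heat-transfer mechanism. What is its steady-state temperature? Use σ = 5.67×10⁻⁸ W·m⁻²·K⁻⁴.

At equilibrium, absorbed power = emitted power.
Absorbing cross-section = πr² = 7.029×10⁹ m²; emitting surface = 4πr² = 2.811×10¹⁰ m² (ratio 4).
(1−a)S·A_cross = εσ·A_surf·T⁴  ⇒  T⁴ = (1−a)S/(4σ).
T⁴ = 0.280·198/(4·5.67×10⁻⁸) = 2.444×10⁸ K⁴.
T = (2.444×10⁸)^(1/4).

T ≈ 125 K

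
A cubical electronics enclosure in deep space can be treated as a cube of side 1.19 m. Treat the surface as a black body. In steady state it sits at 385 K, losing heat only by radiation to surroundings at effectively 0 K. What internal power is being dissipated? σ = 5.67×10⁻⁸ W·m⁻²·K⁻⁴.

P ≈ 10600 W

Steady state: P = εσA T⁴.
A = 6L² = 8.497 m²; T⁴ = (385)⁴ = 2.197×10¹⁰ K⁴.
P = 1.0 × 5.67×10⁻⁸ × 8.497 × 2.197×10¹⁰.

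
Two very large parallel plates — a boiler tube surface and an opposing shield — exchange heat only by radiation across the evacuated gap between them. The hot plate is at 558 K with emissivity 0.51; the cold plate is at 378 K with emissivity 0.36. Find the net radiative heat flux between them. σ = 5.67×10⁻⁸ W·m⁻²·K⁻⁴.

q ≈ 1160 W/m²

For two infinite grey parallel plates, q = σ(T₁⁴ − T₂⁴)/(1/ε₁ + 1/ε₂ − 1).
T₁⁴ − T₂⁴ = 9.695×10¹⁰ − 2.042×10¹⁰ = 7.653×10¹⁰ K⁴.
1/ε₁ + 1/ε₂ − 1 = 1.961 + 2.778 − 1 = 3.739.
q = 5.67×10⁻⁸ × 7.653×10¹⁰ / 3.739.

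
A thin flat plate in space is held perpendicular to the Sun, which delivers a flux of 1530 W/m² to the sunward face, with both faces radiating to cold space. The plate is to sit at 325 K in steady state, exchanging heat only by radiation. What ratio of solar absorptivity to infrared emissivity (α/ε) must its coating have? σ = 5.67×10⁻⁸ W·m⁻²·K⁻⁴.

Balance: αS·A = εσ·2A·T⁴ ⇒ α/ε = 2σT⁴/S.
α/ε = 2·5.67×10⁻⁸·(325)⁴/1530 = 2·5.67×10⁻⁸·1.116×10¹⁰/1530.

α/ε ≈ 0.827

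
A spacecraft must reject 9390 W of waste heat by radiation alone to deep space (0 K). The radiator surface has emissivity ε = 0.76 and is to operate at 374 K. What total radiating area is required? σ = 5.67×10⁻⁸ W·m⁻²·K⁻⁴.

A ≈ 11.1 m²

P = εσA T⁴ ⇒ A = P/(εσT⁴).
T⁴ = 1.957×10¹⁰ K⁴.
A = 9390/(0.76 × 5.67×10⁻⁸ × 1.957×10¹⁰).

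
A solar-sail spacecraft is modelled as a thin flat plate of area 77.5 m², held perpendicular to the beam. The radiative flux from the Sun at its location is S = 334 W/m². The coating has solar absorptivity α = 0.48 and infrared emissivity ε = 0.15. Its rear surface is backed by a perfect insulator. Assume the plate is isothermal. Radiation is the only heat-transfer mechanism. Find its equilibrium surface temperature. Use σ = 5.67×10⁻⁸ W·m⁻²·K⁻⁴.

At equilibrium, absorbed power = emitted power.
Absorbing cross-section = A = 77.50 m²; emitting surface = A = 77.50 m² (ratio 1).
αS·A_cross = εσ·A_surf·T⁴  ⇒  T⁴ = αS/(ε·1σ).
T⁴ = 0.480·334/(0.15·1·5.67×10⁻⁸) = 1.885×10¹⁰ K⁴.
T = (1.885×10¹⁰)^(1/4).

T ≈ 371 K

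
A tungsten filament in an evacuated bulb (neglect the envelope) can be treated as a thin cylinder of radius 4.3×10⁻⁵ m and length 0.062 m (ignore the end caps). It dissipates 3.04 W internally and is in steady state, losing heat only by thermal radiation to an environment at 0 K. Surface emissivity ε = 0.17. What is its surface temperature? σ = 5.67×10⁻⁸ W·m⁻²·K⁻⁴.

T ≈ 2080 K

Steady state: internal power = radiated power, P = εσA T⁴.
Radiating area A = 2πrL = 1.675×10⁻⁵ m².
T⁴ = P/(εσA) = 3.04/(0.17·5.67×10⁻⁸·1.675×10⁻⁵) = 1.883×10¹³ K⁴.
T = (1.883×10¹³)^(1/4).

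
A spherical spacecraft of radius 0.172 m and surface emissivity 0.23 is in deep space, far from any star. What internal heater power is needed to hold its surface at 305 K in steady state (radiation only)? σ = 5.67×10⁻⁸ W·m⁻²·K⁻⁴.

P ≈ 42.0 W

P = εσ·4πr²·T⁴.
4πr² = 0.3718 m²; T⁴ = 8.654×10⁹ K⁴.
P = 0.23·5.67×10⁻⁸·0.3718·8.654×10⁹.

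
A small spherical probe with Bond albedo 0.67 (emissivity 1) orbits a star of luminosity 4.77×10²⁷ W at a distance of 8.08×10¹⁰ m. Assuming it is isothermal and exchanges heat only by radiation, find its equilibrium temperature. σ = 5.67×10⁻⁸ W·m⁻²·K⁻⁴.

T ≈ 539 K

First find the stellar flux at distance d: S = L/(4πd²) = 4.77×10²⁷/(4π·(8.08×10¹⁰)²) = 58140 W/m².
For an isothermal sphere, absorbed (1−a)S·πr² = emitted σ·4πr²·T⁴, so T⁴ = (1−a)S/(4σ).
T⁴ = 0.330·58140/(4·5.67×10⁻⁸) = 8.460×10¹⁰ K⁴.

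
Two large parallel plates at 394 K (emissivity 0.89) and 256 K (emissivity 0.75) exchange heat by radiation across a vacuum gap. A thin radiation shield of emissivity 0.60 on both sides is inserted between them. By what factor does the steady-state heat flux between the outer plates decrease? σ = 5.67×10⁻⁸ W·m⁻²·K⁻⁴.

factor ≈ 2.60

Without shield: q₀ = σΔ(T⁴)/(1/ε₁+1/ε₂−1) with denominator 1.457.
With shield the two gaps are in series; the resistances add: (1/ε₁+1/ε_s−1)+(1/ε_s+1/ε₂−1) = 1.790+2.000 = 3.790.
Heat-flux ratio q₀/q = 3.790/1.457.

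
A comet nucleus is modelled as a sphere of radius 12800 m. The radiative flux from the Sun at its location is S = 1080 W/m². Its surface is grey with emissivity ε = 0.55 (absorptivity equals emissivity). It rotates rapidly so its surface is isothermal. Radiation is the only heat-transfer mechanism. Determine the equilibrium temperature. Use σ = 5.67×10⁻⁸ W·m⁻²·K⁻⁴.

T ≈ 263 K

At equilibrium, absorbed power = emitted power.
Absorbing cross-section = πr² = 5.147×10⁸ m²; emitting surface = 4πr² = 2.059×10⁹ m² (ratio 4).
εS·A_cross = εσ·A_surf·T⁴  ⇒  T⁴ = S/(4σ)   (ε cancels).
T⁴ = 1080/(4·5.67×10⁻⁸) = 4.762×10⁹ K⁴.
T = (4.762×10⁹)^(1/4).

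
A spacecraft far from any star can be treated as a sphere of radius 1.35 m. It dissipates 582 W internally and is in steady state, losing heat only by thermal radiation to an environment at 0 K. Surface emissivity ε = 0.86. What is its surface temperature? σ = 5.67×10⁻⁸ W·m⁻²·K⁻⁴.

Steady state: internal power = radiated power, P = εσA T⁴.
Radiating area A = 4πr² = 22.90 m².
T⁴ = P/(εσA) = 582/(0.86·5.67×10⁻⁸·22.90) = 5.212×10⁸ K⁴.
T = (5.212×10⁸)^(1/4).

T ≈ 151 K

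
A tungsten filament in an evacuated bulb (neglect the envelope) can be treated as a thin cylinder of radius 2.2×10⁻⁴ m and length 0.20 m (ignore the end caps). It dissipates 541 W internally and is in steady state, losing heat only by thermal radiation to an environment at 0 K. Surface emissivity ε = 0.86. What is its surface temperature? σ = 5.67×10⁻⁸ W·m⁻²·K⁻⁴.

Steady state: internal power = radiated power, P = εσA T⁴.
Radiating area A = 2πrL = 2.765×10⁻⁴ m².
T⁴ = P/(εσA) = 541/(0.86·5.67×10⁻⁸·2.765×10⁻⁴) = 4.013×10¹³ K⁴.
T = (4.013×10¹³)^(1/4).

T ≈ 2520 K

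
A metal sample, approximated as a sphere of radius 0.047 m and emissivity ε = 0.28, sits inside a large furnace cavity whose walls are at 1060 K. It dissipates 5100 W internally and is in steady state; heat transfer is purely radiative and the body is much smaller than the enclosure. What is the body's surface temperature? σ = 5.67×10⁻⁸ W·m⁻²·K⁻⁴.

T ≈ 1890 K

For a small grey body in a large enclosure, net radiated power = εσA(T⁴ − T_w⁴).
Steady state: P = εσA(T⁴ − T_w⁴) with A = 4πr² = 0.02776 m².
T⁴ = P/(εσA) + T_w⁴ = 5100/(0.28·5.67×10⁻⁸·0.02776) + (1060)⁴
    = 1.157×10¹³ + 1.262×10¹² = 1.283×10¹³ K⁴.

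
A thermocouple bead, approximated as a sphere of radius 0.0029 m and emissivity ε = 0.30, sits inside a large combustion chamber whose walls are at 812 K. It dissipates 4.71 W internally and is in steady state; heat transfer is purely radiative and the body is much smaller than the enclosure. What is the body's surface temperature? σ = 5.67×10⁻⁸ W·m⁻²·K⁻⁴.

T ≈ 1320 K

For a small grey body in a large enclosure, net radiated power = εσA(T⁴ − T_w⁴).
Steady state: P = εσA(T⁴ − T_w⁴) with A = 4πr² = 1.057×10⁻⁴ m².
T⁴ = P/(εσA) + T_w⁴ = 4.71/(0.30·5.67×10⁻⁸·1.057×10⁻⁴) + (812)⁴
    = 2.620×10¹² + 4.347×10¹¹ = 3.055×10¹² K⁴.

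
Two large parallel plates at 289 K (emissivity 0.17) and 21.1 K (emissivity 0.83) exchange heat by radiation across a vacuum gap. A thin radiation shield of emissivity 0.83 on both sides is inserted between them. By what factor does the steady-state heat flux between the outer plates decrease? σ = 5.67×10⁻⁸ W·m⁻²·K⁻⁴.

Without shield: q₀ = σΔ(T⁴)/(1/ε₁+1/ε₂−1) with denominator 6.087.
With shield the two gaps are in series; the resistances add: (1/ε₁+1/ε_s−1)+(1/ε_s+1/ε₂−1) = 6.087+1.410 = 7.497.
Heat-flux ratio q₀/q = 7.497/6.087.

factor ≈ 1.23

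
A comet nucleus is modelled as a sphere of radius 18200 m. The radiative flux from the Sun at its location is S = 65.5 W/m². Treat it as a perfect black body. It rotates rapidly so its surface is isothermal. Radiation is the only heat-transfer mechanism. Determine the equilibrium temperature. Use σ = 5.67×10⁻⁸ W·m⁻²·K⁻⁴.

T ≈ 130 K

At equilibrium, absorbed power = emitted power.
Absorbing cross-section = πr² = 1.041×10⁹ m²; emitting surface = 4πr² = 4.162×10⁹ m² (ratio 4).
S·A_cross = εσ·A_surf·T⁴  ⇒  T⁴ = S/(4σ).
T⁴ = 1.00·65.5/(4·5.67×10⁻⁸) = 2.888×10⁸ K⁴.
T = (2.888×10⁸)^(1/4).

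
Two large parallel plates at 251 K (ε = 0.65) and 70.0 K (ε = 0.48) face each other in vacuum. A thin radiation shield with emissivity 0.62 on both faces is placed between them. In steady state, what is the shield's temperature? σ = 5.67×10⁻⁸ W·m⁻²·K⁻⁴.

In steady state the net flux on the hot side equals that on the cold side.
σ(T₁⁴−T_s⁴)/D₁ = σ(T_s⁴−T₂⁴)/D₂, with D₁ = 1/ε₁+1/ε_s−1 = 2.151, D₂ = 1/ε_s+1/ε₂−1 = 2.696.
Solve for T_s⁴: T_s⁴ = (D₂·T₁⁴ + D₁·T₂⁴)/(D₁+D₂) = 2.218×10⁹ K⁴.

T_s ≈ 217 K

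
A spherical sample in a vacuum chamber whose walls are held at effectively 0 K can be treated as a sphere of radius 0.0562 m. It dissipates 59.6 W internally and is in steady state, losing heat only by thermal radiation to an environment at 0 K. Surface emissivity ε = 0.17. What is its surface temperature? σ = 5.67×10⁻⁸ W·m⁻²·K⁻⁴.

T ≈ 628 K

Steady state: internal power = radiated power, P = εσA T⁴.
Radiating area A = 4πr² = 0.03969 m².
T⁴ = P/(εσA) = 59.6/(0.17·5.67×10⁻⁸·0.03969) = 1.558×10¹¹ K⁴.
T = (1.558×10¹¹)^(1/4).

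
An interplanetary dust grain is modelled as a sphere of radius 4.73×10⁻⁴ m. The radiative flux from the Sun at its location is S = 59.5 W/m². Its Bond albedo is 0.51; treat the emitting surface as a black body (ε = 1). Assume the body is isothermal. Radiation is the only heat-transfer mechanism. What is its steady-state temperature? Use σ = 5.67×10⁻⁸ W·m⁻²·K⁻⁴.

T ≈ 106 K

At equilibrium, absorbed power = emitted power.
Absorbing cross-section = πr² = 7.029×10⁻⁷ m²; emitting surface = 4πr² = 2.811×10⁻⁶ m² (ratio 4).
(1−a)S·A_cross = εσ·A_surf·T⁴  ⇒  T⁴ = (1−a)S/(4σ).
T⁴ = 0.490·59.5/(4·5.67×10⁻⁸) = 1.285×10⁸ K⁴.
T = (1.285×10⁸)^(1/4).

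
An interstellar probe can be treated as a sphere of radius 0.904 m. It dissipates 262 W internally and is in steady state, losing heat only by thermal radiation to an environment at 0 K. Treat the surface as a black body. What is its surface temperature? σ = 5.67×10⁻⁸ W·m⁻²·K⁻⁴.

T ≈ 146 K

Steady state: internal power = radiated power, P = εσA T⁴.
Radiating area A = 4πr² = 10.27 m².
T⁴ = P/(εσA) = 262/(1.0·5.67×10⁻⁸·10.27) = 4.500×10⁸ K⁴.
T = (4.500×10⁸)^(1/4).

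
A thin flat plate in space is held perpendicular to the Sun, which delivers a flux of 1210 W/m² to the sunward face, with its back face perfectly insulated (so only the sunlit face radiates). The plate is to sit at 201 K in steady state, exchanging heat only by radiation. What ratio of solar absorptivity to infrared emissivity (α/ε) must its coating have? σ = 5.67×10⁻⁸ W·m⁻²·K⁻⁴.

α/ε ≈ 0.0765

Balance: αS·A = εσ·1A·T⁴ ⇒ α/ε = σT⁴/S.
α/ε = 5.67×10⁻⁸·(201)⁴/1210 = 5.67×10⁻⁸·1.632×10⁹/1210.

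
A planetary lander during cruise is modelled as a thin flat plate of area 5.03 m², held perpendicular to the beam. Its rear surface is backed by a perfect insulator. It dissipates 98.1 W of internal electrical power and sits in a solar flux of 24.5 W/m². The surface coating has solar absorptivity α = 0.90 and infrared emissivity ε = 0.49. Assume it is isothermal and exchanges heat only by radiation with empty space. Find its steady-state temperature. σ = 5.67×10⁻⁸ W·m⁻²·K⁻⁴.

T ≈ 197 K

At steady state, absorbed solar power + internal power = radiated power.
Absorbed: α·S·A_cross = 0.90·24.5·5.030 = 110.9 W (cross-section A).
Total input = 110.9 + 98.1 = 209.0 W.
Radiated: εσ·A_surf·T⁴ with A_surf = A = 5.030 m².
T⁴ = 209.0/(0.49·5.67×10⁻⁸·5.030) = 1.496×10⁹ K⁴.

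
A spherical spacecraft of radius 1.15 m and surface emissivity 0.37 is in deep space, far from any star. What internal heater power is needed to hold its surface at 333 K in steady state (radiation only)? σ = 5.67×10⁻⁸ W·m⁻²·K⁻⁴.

P = εσ·4πr²·T⁴.
4πr² = 16.62 m²; T⁴ = 1.230×10¹⁰ K⁴.
P = 0.37·5.67×10⁻⁸·16.62·1.230×10¹⁰.

P ≈ 4290 W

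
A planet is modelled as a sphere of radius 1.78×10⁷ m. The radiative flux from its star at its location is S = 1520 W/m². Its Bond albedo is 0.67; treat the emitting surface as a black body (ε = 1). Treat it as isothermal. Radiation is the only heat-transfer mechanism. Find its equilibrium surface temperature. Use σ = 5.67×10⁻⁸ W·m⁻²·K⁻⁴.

At equilibrium, absorbed power = emitted power.
Absorbing cross-section = πr² = 9.954×10¹⁴ m²; emitting surface = 4πr² = 3.982×10¹⁵ m² (ratio 4).
(1−a)S·A_cross = εσ·A_surf·T⁴  ⇒  T⁴ = (1−a)S/(4σ).
T⁴ = 0.330·1520/(4·5.67×10⁻⁸) = 2.212×10⁹ K⁴.
T = (2.212×10⁹)^(1/4).

T ≈ 217 K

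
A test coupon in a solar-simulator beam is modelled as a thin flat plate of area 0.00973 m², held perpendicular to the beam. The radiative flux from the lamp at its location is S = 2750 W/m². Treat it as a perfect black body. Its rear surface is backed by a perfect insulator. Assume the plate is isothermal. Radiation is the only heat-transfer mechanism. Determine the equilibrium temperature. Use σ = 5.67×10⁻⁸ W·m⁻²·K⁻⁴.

At equilibrium, absorbed power = emitted power.
Absorbing cross-section = A = 0.009730 m²; emitting surface = A = 0.009730 m² (ratio 1).
S·A_cross = εσ·A_surf·T⁴  ⇒  T⁴ = S/(1σ).
T⁴ = 1.00·2750/(1·5.67×10⁻⁸) = 4.850×10¹⁰ K⁴.
T = (4.850×10¹⁰)^(1/4).

T ≈ 469 K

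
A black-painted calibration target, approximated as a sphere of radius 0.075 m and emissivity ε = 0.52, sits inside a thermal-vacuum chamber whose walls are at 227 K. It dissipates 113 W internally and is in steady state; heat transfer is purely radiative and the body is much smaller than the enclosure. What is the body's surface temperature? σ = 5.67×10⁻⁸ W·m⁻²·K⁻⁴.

For a small grey body in a large enclosure, net radiated power = εσA(T⁴ − T_w⁴).
Steady state: P = εσA(T⁴ − T_w⁴) with A = 4πr² = 0.07069 m².
T⁴ = P/(εσA) + T_w⁴ = 113/(0.52·5.67×10⁻⁸·0.07069) + (227)⁴
    = 5.422×10¹⁰ + 2.655×10⁹ = 5.688×10¹⁰ K⁴.

T ≈ 488 K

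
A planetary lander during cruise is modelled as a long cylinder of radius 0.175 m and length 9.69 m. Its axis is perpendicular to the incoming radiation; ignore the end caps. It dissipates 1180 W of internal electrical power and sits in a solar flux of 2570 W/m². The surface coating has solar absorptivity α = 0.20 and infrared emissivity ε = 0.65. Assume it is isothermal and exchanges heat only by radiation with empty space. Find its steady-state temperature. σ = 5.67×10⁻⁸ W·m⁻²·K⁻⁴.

T ≈ 294 K

At steady state, absorbed solar power + internal power = radiated power.
Absorbed: α·S·A_cross = 0.20·2570·3.391 = 1743 W (cross-section 2rL).
Total input = 1743 + 1180 = 2923 W.
Radiated: εσ·A_surf·T⁴ with A_surf = 2πrL = 10.65 m².
T⁴ = 2923/(0.65·5.67×10⁻⁸·10.65) = 7.444×10⁹ K⁴.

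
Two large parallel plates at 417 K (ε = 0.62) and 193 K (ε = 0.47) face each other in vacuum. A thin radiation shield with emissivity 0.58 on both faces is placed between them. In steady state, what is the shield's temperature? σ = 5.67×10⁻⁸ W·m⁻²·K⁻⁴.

In steady state the net flux on the hot side equals that on the cold side.
σ(T₁⁴−T_s⁴)/D₁ = σ(T_s⁴−T₂⁴)/D₂, with D₁ = 1/ε₁+1/ε_s−1 = 2.337, D₂ = 1/ε_s+1/ε₂−1 = 2.852.
Solve for T_s⁴: T_s⁴ = (D₂·T₁⁴ + D₁·T₂⁴)/(D₁+D₂) = 1.724×10¹⁰ K⁴.

T_s ≈ 362 K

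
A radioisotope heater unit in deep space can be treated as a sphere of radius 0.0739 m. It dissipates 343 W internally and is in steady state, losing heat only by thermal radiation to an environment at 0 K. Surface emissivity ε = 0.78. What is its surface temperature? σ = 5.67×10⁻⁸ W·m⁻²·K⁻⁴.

T ≈ 580 K

Steady state: internal power = radiated power, P = εσA T⁴.
Radiating area A = 4πr² = 0.06863 m².
T⁴ = P/(εσA) = 343/(0.78·5.67×10⁻⁸·0.06863) = 1.130×10¹¹ K⁴.
T = (1.130×10¹¹)^(1/4).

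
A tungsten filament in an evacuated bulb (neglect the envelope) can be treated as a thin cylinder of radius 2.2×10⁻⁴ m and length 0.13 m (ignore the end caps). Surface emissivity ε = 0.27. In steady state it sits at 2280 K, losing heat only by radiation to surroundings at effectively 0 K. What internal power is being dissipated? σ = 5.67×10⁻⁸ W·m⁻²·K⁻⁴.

Steady state: P = εσA T⁴.
A = 2πrL = 1.797×10⁻⁴ m²; T⁴ = (2280)⁴ = 2.702×10¹³ K⁴.
P = 0.27 × 5.67×10⁻⁸ × 1.797×10⁻⁴ × 2.702×10¹³.

P ≈ 74.3 W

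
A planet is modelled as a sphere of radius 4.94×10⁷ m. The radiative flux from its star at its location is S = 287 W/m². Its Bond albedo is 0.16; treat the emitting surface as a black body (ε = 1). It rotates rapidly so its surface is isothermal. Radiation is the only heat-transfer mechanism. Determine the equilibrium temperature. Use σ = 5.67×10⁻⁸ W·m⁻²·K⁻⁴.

At equilibrium, absorbed power = emitted power.
Absorbing cross-section = πr² = 7.667×10¹⁵ m²; emitting surface = 4πr² = 3.067×10¹⁶ m² (ratio 4).
(1−a)S·A_cross = εσ·A_surf·T⁴  ⇒  T⁴ = (1−a)S/(4σ).
T⁴ = 0.840·287/(4·5.67×10⁻⁸) = 1.063×10⁹ K⁴.
T = (1.063×10⁹)^(1/4).

T ≈ 181 K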